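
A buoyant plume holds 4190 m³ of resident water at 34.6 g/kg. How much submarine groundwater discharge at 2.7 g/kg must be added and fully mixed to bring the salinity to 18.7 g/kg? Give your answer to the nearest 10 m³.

4160 m³

Salt balance: 4,190×34.6 + V×2.7 = (4,190+V)×18.7
144,974 + 2.7V = 78,353 + 18.7V
66,621 = 16V
V = 4,163.81 m³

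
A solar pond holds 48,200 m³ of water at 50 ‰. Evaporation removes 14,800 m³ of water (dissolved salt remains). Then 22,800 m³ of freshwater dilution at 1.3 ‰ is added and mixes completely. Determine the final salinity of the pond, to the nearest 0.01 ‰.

43.41 ‰

After evaporation: salt = 48,200×50 = 2,410,000; volume = 48,200 − 14,800 = 33,400 m³
After mixing: salt = 2,410,000 + 22,800×1.3 = 2,439,640; volume = 33,400 + 22,800 = 56,200 m³
S = 2,439,640 / 56,200 = 43.41 ‰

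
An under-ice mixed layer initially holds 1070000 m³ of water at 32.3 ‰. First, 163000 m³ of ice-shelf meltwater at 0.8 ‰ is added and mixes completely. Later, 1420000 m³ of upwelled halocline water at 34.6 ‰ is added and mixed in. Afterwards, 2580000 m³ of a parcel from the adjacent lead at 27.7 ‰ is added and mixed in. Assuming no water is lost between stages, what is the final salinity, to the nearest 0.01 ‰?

Mass of salt is conserved:
Initial salt = 1,070,000×32.3 = 34,561,000
After stage 1: salt = 34,561,000 + 163,000×0.8 = 34,691,400; volume = 1,233,000 m³; S = 28.136 ‰
After stage 2: salt = 34,691,400 + 1,420,000×34.6 = 83,823,400; volume = 2,653,000 m³; S = 31.596 ‰
After stage 3: salt = 83,823,400 + 2,580,000×27.7 = 155,289,400; volume = 5,233,000 m³
S = 155,289,400 / 5,233,000 = 29.675 ‰

29.68 ‰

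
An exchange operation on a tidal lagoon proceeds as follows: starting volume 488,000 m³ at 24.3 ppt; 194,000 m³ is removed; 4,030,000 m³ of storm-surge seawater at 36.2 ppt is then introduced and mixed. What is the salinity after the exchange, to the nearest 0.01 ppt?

35.39 ppt

Remaining after removal: 294,000 m³ at 24.3 ppt (salt = 7,144,200)
After addition: salt = 7,144,200 + 4,030,000×36.2 = 153,030,200; volume = 4,324,000 m³
S = 153,030,200 / 4,324,000 = 35.3909 ppt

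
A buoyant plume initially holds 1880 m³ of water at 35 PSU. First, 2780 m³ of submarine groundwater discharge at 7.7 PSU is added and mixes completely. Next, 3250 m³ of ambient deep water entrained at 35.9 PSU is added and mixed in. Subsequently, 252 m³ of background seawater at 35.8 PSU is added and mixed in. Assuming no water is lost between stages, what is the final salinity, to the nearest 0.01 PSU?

26.08 PSU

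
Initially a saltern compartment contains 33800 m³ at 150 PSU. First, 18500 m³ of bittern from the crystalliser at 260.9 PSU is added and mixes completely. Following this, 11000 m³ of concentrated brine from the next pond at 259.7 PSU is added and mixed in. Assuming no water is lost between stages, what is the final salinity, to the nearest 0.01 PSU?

201.47 PSU

Mass of salt is conserved:
Initial salt = 33,800×150 = 5,070,000
After stage 1: salt = 5,070,000 + 18,500×260.9 = 9,896,650; volume = 52,300 m³; S = 189.228 PSU
After stage 2: salt = 9,896,650 + 11,000×259.7 = 12,753,350; volume = 63,300 m³
S = 12,753,350 / 63,300 = 201.4747 PSU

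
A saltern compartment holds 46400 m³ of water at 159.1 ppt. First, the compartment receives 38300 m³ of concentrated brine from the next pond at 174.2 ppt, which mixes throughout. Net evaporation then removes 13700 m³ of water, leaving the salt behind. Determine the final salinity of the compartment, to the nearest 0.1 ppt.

197.9 ppt

After mixing: salt = 46,400×159.1 + 38,300×174.2 = 14,054,100; volume = 84,700 m³
After evaporation: salt unchanged = 14,054,100; volume = 84,700 − 13,700 = 71,000 m³
S = 14,054,100 / 71,000 = 197.9451 ppt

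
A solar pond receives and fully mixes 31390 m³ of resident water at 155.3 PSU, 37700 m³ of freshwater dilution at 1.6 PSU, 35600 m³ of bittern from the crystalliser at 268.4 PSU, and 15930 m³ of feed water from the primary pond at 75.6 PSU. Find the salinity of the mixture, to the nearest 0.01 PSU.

Total salt / total volume:
salt = 31,390×155.3 + 37,700×1.6 + 35,600×268.4 + 15,930×75.6 = 4,874,867 + 60,320 + 9,555,040 + 1,204,308 = 15,694,535
volume = 31,390 + 37,700 + 35,600 + 15,930 = 120,620 m³
S = 15,694,535 / 120,620 = 130.1155 PSU

130.12 PSU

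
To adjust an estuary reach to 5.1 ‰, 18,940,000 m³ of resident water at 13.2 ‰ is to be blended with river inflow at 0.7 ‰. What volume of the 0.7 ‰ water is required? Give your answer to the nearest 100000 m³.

34900000 m³

Salt balance: 18,940,000×13.2 + V×0.7 = (18,940,000+V)×5.1
250,008,000 + 0.7V = 96,594,000 + 5.1V
153,414,000 = 4.4V
V = 34,866,818.18 m³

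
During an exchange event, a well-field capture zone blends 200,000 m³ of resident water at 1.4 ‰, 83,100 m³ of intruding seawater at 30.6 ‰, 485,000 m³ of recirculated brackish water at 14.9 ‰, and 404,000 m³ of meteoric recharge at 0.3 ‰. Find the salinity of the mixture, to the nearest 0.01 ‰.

Mass of salt is conserved:
salt = 200,000×1.4 + 83,100×30.6 + 485,000×14.9 + 404,000×0.3 = 280,000 + 2,542,860 + 7,226,500 + 121,200 = 10,170,560
volume = 200,000 + 83,100 + 485,000 + 404,000 = 1,172,100 m³
S = 10,170,560 / 1,172,100 = 8.6772 ‰

8.68 ‰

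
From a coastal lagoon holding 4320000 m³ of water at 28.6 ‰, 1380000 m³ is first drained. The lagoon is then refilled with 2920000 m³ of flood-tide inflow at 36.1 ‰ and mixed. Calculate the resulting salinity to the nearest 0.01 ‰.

Remaining after removal: 2,940,000 m³ at 28.6 ‰ (salt = 84,084,000)
After addition: salt = 84,084,000 + 2,920,000×36.1 = 189,496,000; volume = 5,860,000 m³
S = 189,496,000 / 5,860,000 = 32.3372 ‰

32.34 ‰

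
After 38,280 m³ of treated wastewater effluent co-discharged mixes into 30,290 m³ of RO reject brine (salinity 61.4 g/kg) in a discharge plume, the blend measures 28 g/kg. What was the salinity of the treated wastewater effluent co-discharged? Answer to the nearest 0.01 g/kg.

1.57 g/kg

Salt balance: 30,290×61.4 + 38,280×S = 68,570×28
1,859,806 + 38,280·S = 1,919,960
S = (1,919,960 − 1,859,806) / 38,280 = 1.5714 g/kg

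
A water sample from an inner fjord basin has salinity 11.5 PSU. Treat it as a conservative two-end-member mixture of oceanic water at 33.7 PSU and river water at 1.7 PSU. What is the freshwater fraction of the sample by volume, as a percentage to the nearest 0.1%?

69.4%

Let f be the freshwater fraction. Salt balance per unit volume:
f×1.7 + (1−f)×33.7 = 11.5
f = (33.7 − 11.5) / (33.7 − 1.7) = 22.2/32 = 0.6938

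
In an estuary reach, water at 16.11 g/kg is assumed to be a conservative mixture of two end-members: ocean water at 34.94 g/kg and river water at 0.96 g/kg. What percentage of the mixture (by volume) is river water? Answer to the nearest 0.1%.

55.4%

Let f be the freshwater fraction. Salt balance per unit volume:
f×0.96 + (1−f)×34.94 = 16.11
f = (34.94 − 16.11) / (34.94 − 0.96) = 18.83/33.98 = 0.5541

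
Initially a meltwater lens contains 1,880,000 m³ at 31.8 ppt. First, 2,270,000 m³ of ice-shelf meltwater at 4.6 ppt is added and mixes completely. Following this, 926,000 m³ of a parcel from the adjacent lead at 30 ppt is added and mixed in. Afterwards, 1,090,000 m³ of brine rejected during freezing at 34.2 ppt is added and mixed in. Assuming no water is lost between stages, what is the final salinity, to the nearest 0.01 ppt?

21.94 ppt

Weighted by volume,
Initial salt = 1,880,000×31.8 = 59,784,000
After stage 1: salt = 59,784,000 + 2,270,000×4.6 = 70,226,000; volume = 4,150,000 m³; S = 16.922 ppt
After stage 2: salt = 70,226,000 + 926,000×30 = 98,006,000; volume = 5,076,000 m³; S = 19.308 ppt
After stage 3: salt = 98,006,000 + 1,090,000×34.2 = 135,284,000; volume = 6,166,000 m³
S = 135,284,000 / 6,166,000 = 21.9403 ppt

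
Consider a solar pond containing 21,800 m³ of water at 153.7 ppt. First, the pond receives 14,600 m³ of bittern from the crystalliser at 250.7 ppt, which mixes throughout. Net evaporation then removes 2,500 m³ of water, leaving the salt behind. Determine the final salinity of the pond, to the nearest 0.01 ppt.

206.81 ppt

After mixing: salt = 21,800×153.7 + 14,600×250.7 = 7,010,880; volume = 36,400 m³
After evaporation: salt unchanged = 7,010,880; volume = 36,400 − 2,500 = 33,900 m³
S = 7,010,880 / 33,900 = 206.8106 ppt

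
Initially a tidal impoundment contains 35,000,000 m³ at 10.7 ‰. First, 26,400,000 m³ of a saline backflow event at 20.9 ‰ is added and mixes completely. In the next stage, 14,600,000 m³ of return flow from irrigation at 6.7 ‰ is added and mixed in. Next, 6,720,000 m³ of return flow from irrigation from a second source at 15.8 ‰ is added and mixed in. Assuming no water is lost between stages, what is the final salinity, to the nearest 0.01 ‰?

13.66 ‰

By conservation of dissolved salt,
Initial salt = 35,000,000×10.7 = 374,500,000
After stage 1: salt = 374,500,000 + 26,400,000×20.9 = 926,260,000; volume = 61,400,000 m³; S = 15.086 ‰
After stage 2: salt = 926,260,000 + 14,600,000×6.7 = 1,024,080,000; volume = 76,000,000 m³; S = 13.475 ‰
After stage 3: salt = 1,024,080,000 + 6,720,000×15.8 = 1,130,256,000; volume = 82,720,000 m³
S = 1,130,256,000 / 82,720,000 = 13.6636 ‰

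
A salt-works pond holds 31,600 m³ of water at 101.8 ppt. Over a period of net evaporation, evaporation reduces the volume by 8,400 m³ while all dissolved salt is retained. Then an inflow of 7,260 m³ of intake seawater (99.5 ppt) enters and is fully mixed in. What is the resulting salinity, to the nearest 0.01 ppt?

129.33 ppt

After evaporation: salt = 31,600×101.8 = 3,216,880; volume = 31,600 − 8,400 = 23,200 m³
After mixing: salt = 3,216,880 + 7,260×99.5 = 3,939,250; volume = 23,200 + 7,260 = 30,460 m³
S = 3,939,250 / 30,460 = 129.3253 ppt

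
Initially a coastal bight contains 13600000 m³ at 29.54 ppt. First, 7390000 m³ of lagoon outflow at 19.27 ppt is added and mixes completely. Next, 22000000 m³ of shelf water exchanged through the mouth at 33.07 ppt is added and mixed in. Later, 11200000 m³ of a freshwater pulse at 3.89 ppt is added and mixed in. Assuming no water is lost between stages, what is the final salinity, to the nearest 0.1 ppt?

Total salt / total volume:
Initial salt = 13,600,000×29.54 = 401,744,000
After stage 1: salt = 401,744,000 + 7,390,000×19.27 = 544,149,300; volume = 20,990,000 m³; S = 25.924 ppt
After stage 2: salt = 544,149,300 + 22,000,000×33.07 = 1,271,689,300; volume = 42,990,000 m³; S = 29.581 ppt
After stage 3: salt = 1,271,689,300 + 11,200,000×3.89 = 1,315,257,300; volume = 54,190,000 m³
S = 1,315,257,300 / 54,190,000 = 24.2712 ppt

24.3 ppt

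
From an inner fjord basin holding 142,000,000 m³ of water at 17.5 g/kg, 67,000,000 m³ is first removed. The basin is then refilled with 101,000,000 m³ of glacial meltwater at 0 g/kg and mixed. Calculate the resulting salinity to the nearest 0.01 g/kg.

Remaining after removal: 75,000,000 m³ at 17.5 g/kg (salt = 1,312,500,000)
After addition: salt = 1,312,500,000 + 101,000,000×0 = 1,312,500,000; volume = 176,000,000 m³
S = 1,312,500,000 / 176,000,000 = 7.4574 g/kg

7.46 g/kg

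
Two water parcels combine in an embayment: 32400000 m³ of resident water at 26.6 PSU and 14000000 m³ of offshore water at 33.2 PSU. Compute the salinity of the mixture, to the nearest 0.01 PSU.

28.59 PSU

Salt balance:
salt = 32,400,000×26.6 + 14,000,000×33.2 = 861,840,000 + 464,800,000 = 1,326,640,000
volume = 32,400,000 + 14,000,000 = 46,400,000 m³
S = 1,326,640,000 / 46,400,000 = 28.5914 PSU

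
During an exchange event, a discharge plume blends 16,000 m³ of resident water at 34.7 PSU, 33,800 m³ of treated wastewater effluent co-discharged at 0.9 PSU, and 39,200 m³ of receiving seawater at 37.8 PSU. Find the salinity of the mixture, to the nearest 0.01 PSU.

23.23 PSU

Mass of salt is conserved:
salt = 16,000×34.7 + 33,800×0.9 + 39,200×37.8 = 555,200 + 30,420 + 1,481,760 = 2,067,380
volume = 16,000 + 33,800 + 39,200 = 89,000 m³
S = 2,067,380 / 89,000 = 23.229 PSU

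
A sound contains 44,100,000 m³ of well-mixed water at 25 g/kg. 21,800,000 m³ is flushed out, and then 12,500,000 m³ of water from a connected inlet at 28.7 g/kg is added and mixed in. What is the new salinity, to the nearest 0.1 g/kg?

Remaining after removal: 22,300,000 m³ at 25 g/kg (salt = 557,500,000)
After addition: salt = 557,500,000 + 12,500,000×28.7 = 916,250,000; volume = 34,800,000 m³
S = 916,250,000 / 34,800,000 = 26.329 g/kg

26.3 g/kg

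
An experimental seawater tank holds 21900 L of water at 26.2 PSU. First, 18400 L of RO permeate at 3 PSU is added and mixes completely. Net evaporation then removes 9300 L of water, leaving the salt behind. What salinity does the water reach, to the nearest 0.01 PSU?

After mixing: salt = 21,900×26.2 + 18,400×3 = 628,980; volume = 40,300 L
After evaporation: salt unchanged = 628,980; volume = 40,300 − 9,300 = 31,000 L
S = 628,980 / 31,000 = 20.2897 PSU

20.29 PSU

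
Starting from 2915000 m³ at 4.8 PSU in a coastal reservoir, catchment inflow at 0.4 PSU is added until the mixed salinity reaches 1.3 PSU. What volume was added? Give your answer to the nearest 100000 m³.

Salt balance: 2,915,000×4.8 + V×0.4 = (2,915,000+V)×1.3
13,992,000 + 0.4V = 3,789,500 + 1.3V
10,202,500 = 0.9V
V = 11,336,111.11 m³

11300000 m³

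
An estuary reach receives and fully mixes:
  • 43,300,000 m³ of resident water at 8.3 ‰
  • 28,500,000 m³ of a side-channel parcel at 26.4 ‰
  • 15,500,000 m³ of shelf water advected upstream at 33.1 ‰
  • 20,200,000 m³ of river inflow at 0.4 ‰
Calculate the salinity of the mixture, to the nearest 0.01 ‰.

Weighted by volume,
salt = 43,300,000×8.3 + 28,500,000×26.4 + 15,500,000×33.1 + 20,200,000×0.4 = 359,390,000 + 752,400,000 + 513,050,000 + 8,080,000 = 1,632,920,000
volume = 43,300,000 + 28,500,000 + 15,500,000 + 20,200,000 = 107,500,000 m³
S = 1,632,920,000 / 107,500,000 = 15.19 ‰

15.19 ‰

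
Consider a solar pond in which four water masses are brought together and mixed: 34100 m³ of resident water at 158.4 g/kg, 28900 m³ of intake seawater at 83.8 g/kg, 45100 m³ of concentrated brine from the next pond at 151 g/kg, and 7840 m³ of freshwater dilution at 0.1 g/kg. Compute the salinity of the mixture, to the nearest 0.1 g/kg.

126.2 g/kg

Weighted by volume,
salt = 34,100×158.4 + 28,900×83.8 + 45,100×151 + 7,840×0.1 = 5,401,440 + 2,421,820 + 6,810,100 + 784 = 14,634,144
volume = 34,100 + 28,900 + 45,100 + 7,840 = 115,940 m³
S = 14,634,144 / 115,940 = 126.222 g/kg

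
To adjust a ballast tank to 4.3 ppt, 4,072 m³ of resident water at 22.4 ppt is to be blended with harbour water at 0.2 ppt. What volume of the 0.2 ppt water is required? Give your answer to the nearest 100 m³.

18000 m³

Salt balance: 4,072×22.4 + V×0.2 = (4,072+V)×4.3
91,212.8 + 0.2V = 17,509.6 + 4.3V
73,703.2 = 4.1V
V = 17,976.39 m³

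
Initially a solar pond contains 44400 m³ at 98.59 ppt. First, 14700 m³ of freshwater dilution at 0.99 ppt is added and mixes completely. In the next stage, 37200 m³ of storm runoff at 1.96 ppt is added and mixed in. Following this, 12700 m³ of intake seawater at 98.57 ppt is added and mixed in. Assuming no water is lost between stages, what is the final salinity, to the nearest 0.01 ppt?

52.45 ppt

Mass of salt is conserved:
Initial salt = 44,400×98.59 = 4,377,396
After stage 1: salt = 4,377,396 + 14,700×0.99 = 4,391,949; volume = 59,100 m³; S = 74.314 ppt
After stage 2: salt = 4,391,949 + 37,200×1.96 = 4,464,861; volume = 96,300 m³; S = 46.364 ppt
After stage 3: salt = 4,464,861 + 12,700×98.57 = 5,716,700; volume = 109,000 m³
S = 5,716,700 / 109,000 = 52.4468 ppt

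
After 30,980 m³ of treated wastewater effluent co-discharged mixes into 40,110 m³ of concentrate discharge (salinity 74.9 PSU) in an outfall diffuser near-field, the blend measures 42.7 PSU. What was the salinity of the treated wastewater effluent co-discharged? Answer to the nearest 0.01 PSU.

1.01 PSU

Salt balance: 40,110×74.9 + 30,980×S = 71,090×42.7
3,004,239 + 30,980·S = 3,035,543
S = (3,035,543 − 3,004,239) / 30,980 = 1.0105 PSU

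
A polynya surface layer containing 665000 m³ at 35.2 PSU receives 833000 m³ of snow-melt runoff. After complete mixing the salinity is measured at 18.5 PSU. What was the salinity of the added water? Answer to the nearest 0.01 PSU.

Salt balance: 665,000×35.2 + 833,000×S = 1,498,000×18.5
23,408,000 + 833,000·S = 27,713,000
S = (27,713,000 − 23,408,000) / 833,000 = 5.1681 PSU

5.17 PSU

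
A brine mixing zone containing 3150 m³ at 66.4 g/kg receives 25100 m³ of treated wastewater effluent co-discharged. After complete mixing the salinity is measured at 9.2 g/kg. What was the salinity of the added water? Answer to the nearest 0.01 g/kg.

Salt balance: 3,150×66.4 + 25,100×S = 28,250×9.2
209,160 + 25,100·S = 259,900
S = (259,900 − 209,160) / 25,100 = 2.0215 g/kg

2.02 g/kg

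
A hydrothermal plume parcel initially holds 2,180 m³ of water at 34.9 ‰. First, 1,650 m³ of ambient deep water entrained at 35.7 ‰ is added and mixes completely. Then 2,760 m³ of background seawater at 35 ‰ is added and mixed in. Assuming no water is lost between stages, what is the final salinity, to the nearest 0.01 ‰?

Conserving salt mass:
Initial salt = 2,180×34.9 = 76,082
After stage 1: salt = 76,082 + 1,650×35.7 = 134,987; volume = 3,830 m³; S = 35.245 ‰
After stage 2: salt = 134,987 + 2,760×35 = 231,587; volume = 6,590 m³
S = 231,587 / 6,590 = 35.1422 ‰

35.14 ‰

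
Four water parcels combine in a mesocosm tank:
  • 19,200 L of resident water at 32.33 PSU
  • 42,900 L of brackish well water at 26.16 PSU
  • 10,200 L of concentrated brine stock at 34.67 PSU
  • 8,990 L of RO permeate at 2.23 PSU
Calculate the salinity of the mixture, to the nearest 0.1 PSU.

Salt balance:
salt = 19,200×32.33 + 42,900×26.16 + 10,200×34.67 + 8,990×2.23 = 620,736 + 1,122,264 + 353,634 + 20,047.7 = 2,116,681.7
volume = 19,200 + 42,900 + 10,200 + 8,990 = 81,290 L
S = 2,116,681.7 / 81,290 = 26.039 PSU

26.0 PSU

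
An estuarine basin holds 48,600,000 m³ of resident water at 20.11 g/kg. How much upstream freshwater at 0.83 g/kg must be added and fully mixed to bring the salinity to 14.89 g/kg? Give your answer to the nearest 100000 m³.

18000000 m³

Salt balance: 48,600,000×20.11 + V×0.83 = (48,600,000+V)×14.89
977,346,000 + 0.83V = 723,654,000 + 14.89V
253,692,000 = 14.06V
V = 18,043,527.74 m³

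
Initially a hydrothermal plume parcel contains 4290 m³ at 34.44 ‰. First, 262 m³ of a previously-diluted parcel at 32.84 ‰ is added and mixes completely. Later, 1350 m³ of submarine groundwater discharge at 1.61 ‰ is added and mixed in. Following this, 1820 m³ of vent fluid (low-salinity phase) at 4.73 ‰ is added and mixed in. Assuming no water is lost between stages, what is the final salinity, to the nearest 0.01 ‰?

21.64 ‰

Weighted by volume,
Initial salt = 4,290×34.44 = 147,747.6
After stage 1: salt = 147,747.6 + 262×32.84 = 156,351.68; volume = 4,552 m³; S = 34.348 ‰
After stage 2: salt = 156,351.68 + 1,350×1.61 = 158,525.18; volume = 5,902 m³; S = 26.86 ‰
After stage 3: salt = 158,525.18 + 1,820×4.73 = 167,133.78; volume = 7,722 m³
S = 167,133.78 / 7,722 = 21.6438 ‰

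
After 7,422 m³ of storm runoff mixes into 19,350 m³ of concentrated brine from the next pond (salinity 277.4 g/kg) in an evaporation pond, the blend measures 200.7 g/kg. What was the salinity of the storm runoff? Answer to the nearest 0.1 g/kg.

Salt balance: 19,350×277.4 + 7,422×S = 26,772×200.7
5,367,690 + 7,422·S = 5,373,140.4
S = (5,373,140.4 − 5,367,690) / 7,422 = 0.7344 g/kg

0.7 g/kg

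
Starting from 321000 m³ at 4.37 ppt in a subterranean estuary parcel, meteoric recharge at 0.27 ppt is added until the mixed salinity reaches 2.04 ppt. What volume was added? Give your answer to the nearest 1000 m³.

Salt balance: 321,000×4.37 + V×0.27 = (321,000+V)×2.04
1,402,770 + 0.27V = 654,840 + 2.04V
747,930 = 1.77V
V = 422,559.32 m³

423000 m³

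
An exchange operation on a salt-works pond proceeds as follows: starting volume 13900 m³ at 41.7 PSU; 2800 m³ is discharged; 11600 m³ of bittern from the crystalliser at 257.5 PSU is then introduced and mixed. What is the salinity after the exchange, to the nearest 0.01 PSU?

151.98 PSU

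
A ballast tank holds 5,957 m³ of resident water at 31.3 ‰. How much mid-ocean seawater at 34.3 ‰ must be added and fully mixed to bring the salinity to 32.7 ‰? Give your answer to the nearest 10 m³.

Salt balance: 5,957×31.3 + V×34.3 = (5,957+V)×32.7
186,454.1 + 34.3V = 194,793.9 + 32.7V
8,339.8 = 1.6V
V = 5,212.38 m³

5210 m³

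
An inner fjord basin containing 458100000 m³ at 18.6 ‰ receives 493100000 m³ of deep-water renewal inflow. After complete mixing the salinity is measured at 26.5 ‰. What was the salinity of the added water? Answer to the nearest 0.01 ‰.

Salt balance: 458,100,000×18.6 + 493,100,000×S = 951,200,000×26.5
8,520,660,000 + 493,100,000·S = 25,206,800,000
S = (25,206,800,000 − 8,520,660,000) / 493,100,000 = 33.8393 ‰

33.84 ‰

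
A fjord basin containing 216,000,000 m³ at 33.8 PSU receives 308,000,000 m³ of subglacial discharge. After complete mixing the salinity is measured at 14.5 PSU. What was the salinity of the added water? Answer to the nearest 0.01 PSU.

0.96 PSU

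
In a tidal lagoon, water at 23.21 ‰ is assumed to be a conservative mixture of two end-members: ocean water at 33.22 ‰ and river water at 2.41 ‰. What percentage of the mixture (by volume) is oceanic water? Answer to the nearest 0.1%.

Let g be the oceanic fraction. Salt balance per unit volume:
g×33.22 + (1−g)×2.41 = 23.21
g = (23.21 − 2.41) / (33.22 − 2.41) = 20.8/30.81 = 0.6751

67.5%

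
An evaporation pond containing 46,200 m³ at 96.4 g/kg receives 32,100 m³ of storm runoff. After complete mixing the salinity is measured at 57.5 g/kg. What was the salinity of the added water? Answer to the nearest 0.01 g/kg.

1.51 g/kg

Salt balance: 46,200×96.4 + 32,100×S = 78,300×57.5
4,453,680 + 32,100·S = 4,502,250
S = (4,502,250 − 4,453,680) / 32,100 = 1.5131 g/kg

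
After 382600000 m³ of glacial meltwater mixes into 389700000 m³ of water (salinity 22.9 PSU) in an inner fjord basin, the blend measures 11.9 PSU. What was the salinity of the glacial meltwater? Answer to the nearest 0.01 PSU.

Salt balance: 389,700,000×22.9 + 382,600,000×S = 772,300,000×11.9
8,924,130,000 + 382,600,000·S = 9,190,370,000
S = (9,190,370,000 − 8,924,130,000) / 382,600,000 = 0.6959 PSU

0.70 PSU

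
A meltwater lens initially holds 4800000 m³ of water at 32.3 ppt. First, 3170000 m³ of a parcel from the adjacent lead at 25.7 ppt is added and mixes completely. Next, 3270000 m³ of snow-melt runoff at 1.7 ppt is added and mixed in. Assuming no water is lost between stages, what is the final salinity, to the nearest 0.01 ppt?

21.54 ppt

Conserving salt mass:
Initial salt = 4,800,000×32.3 = 155,040,000
After stage 1: salt = 155,040,000 + 3,170,000×25.7 = 236,509,000; volume = 7,970,000 m³; S = 29.675 ppt
After stage 2: salt = 236,509,000 + 3,270,000×1.7 = 242,068,000; volume = 11,240,000 m³
S = 242,068,000 / 11,240,000 = 21.5363 ppt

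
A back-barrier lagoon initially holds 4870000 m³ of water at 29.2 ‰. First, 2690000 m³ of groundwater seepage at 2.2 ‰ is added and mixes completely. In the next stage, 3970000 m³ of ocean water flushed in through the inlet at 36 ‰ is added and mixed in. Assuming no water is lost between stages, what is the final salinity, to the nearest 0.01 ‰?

25.24 ‰

Conserving salt mass:
Initial salt = 4,870,000×29.2 = 142,204,000
After stage 1: salt = 142,204,000 + 2,690,000×2.2 = 148,122,000; volume = 7,560,000 m³; S = 19.593 ‰
After stage 2: salt = 148,122,000 + 3,970,000×36 = 291,042,000; volume = 11,530,000 m³
S = 291,042,000 / 11,530,000 = 25.2422 ‰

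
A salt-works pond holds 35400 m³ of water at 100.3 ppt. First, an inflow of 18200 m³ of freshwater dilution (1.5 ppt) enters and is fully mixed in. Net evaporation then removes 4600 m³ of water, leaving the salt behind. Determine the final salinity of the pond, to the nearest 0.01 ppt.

After mixing: salt = 35,400×100.3 + 18,200×1.5 = 3,577,920; volume = 53,600 m³
After evaporation: salt unchanged = 3,577,920; volume = 53,600 − 4,600 = 49,000 m³
S = 3,577,920 / 49,000 = 73.0188 ppt

73.02 ppt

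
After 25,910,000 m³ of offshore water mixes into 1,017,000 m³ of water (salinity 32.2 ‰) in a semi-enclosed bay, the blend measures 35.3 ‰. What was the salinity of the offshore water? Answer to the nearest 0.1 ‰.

Salt balance: 1,017,000×32.2 + 25,910,000×S = 26,927,000×35.3
32,747,400 + 25,910,000·S = 950,523,100
S = (950,523,100 − 32,747,400) / 25,910,000 = 35.4217 ‰

35.4 ‰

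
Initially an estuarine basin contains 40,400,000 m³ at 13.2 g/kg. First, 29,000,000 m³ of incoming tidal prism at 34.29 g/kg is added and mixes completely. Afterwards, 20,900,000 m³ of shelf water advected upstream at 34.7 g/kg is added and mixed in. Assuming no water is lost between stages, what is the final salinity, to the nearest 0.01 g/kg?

Conserving salt mass:
Initial salt = 40,400,000×13.2 = 533,280,000
After stage 1: salt = 533,280,000 + 29,000,000×34.29 = 1,527,690,000; volume = 69,400,000 m³; S = 22.013 g/kg
After stage 2: salt = 1,527,690,000 + 20,900,000×34.7 = 2,252,920,000; volume = 90,300,000 m³
S = 2,252,920,000 / 90,300,000 = 24.9493 g/kg

24.95 g/kg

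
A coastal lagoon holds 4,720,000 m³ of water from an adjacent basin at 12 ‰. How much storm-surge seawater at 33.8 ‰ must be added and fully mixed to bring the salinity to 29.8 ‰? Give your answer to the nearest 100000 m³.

21000000 m³

Salt balance: 4,720,000×12 + V×33.8 = (4,720,000+V)×29.8
56,640,000 + 33.8V = 140,656,000 + 29.8V
84,016,000 = 4V
V = 21,004,000 m³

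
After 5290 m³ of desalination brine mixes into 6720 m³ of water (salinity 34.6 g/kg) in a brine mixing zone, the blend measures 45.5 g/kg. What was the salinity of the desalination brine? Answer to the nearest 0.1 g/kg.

59.3 g/kg

Salt balance: 6,720×34.6 + 5,290×S = 12,010×45.5
232,512 + 5,290·S = 546,455
S = (546,455 − 232,512) / 5,290 = 59.3465 g/kg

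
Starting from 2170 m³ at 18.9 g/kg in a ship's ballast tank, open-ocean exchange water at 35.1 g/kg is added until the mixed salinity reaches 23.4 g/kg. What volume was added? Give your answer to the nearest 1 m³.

835 m³

Salt balance: 2,170×18.9 + V×35.1 = (2,170+V)×23.4
41,013 + 35.1V = 50,778 + 23.4V
9,765 = 11.7V
V = 834.62 m³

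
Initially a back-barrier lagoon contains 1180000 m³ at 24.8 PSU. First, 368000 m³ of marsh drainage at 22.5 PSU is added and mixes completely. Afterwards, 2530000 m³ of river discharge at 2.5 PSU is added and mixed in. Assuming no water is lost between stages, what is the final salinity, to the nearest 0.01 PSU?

By conservation of dissolved salt,
Initial salt = 1,180,000×24.8 = 29,264,000
After stage 1: salt = 29,264,000 + 368,000×22.5 = 37,544,000; volume = 1,548,000 m³; S = 24.253 PSU
After stage 2: salt = 37,544,000 + 2,530,000×2.5 = 43,869,000; volume = 4,078,000 m³
S = 43,869,000 / 4,078,000 = 10.7575 PSU

10.76 PSU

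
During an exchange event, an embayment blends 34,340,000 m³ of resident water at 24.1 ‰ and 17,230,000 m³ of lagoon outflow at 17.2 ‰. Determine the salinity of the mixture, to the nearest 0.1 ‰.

By conservation of dissolved salt,
salt = 34,340,000×24.1 + 17,230,000×17.2 = 827,594,000 + 296,356,000 = 1,123,950,000
volume = 34,340,000 + 17,230,000 = 51,570,000 m³
S = 1,123,950,000 / 51,570,000 = 21.795 ‰

21.8 ‰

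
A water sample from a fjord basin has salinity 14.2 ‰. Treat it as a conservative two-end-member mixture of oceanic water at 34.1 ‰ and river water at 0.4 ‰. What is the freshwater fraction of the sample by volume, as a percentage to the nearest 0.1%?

59.1%

Let f be the freshwater fraction. Salt balance per unit volume:
f×0.4 + (1−f)×34.1 = 14.2
f = (34.1 − 14.2) / (34.1 − 0.4) = 19.9/33.7 = 0.5905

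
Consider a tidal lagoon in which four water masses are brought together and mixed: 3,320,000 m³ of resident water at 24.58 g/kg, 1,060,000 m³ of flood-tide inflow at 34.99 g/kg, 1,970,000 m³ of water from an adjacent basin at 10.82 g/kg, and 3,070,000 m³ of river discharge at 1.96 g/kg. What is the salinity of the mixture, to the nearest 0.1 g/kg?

15.5 g/kg

Mass of salt is conserved:
salt = 3,320,000×24.58 + 1,060,000×34.99 + 1,970,000×10.82 + 3,070,000×1.96 = 81,605,600 + 37,089,400 + 21,315,400 + 6,017,200 = 146,027,600
volume = 3,320,000 + 1,060,000 + 1,970,000 + 3,070,000 = 9,420,000 m³
S = 146,027,600 / 9,420,000 = 15.502 g/kg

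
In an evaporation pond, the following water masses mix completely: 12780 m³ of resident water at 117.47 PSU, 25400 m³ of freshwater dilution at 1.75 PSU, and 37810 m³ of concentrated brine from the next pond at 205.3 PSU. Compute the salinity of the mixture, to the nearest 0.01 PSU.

122.49 PSU

Weighted by volume,
salt = 12,780×117.47 + 25,400×1.75 + 37,810×205.3 = 1,501,266.6 + 44,450 + 7,762,393 = 9,308,109.6
volume = 12,780 + 25,400 + 37,810 = 75,990 m³
S = 9,308,109.6 / 75,990 = 122.4912 PSU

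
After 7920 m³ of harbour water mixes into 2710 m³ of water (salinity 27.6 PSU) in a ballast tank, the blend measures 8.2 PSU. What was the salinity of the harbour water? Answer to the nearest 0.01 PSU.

1.56 PSU

Salt balance: 2,710×27.6 + 7,920×S = 10,630×8.2
74,796 + 7,920·S = 87,166
S = (87,166 − 74,796) / 7,920 = 1.5619 PSU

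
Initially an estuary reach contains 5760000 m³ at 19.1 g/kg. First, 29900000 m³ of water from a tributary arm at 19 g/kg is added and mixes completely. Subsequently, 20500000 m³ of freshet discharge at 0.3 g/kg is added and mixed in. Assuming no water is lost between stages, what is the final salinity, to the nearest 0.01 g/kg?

Total salt / total volume:
Initial salt = 5,760,000×19.1 = 110,016,000
After stage 1: salt = 110,016,000 + 29,900,000×19 = 678,116,000; volume = 35,660,000 m³; S = 19.016 g/kg
After stage 2: salt = 678,116,000 + 20,500,000×0.3 = 684,266,000; volume = 56,160,000 m³
S = 684,266,000 / 56,160,000 = 12.1842 g/kg

12.18 g/kg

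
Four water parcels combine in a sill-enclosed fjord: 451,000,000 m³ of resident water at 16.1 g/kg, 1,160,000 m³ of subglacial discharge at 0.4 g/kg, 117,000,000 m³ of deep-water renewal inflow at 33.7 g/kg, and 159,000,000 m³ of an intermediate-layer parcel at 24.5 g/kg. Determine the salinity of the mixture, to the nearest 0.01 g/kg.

20.74 g/kg

Mass of salt is conserved:
salt = 451,000,000×16.1 + 1,160,000×0.4 + 117,000,000×33.7 + 159,000,000×24.5 = 7,261,100,000 + 464,000 + 3,942,900,000 + 3,895,500,000 = 15,099,964,000
volume = 451,000,000 + 1,160,000 + 117,000,000 + 159,000,000 = 728,160,000 m³
S = 15,099,964,000 / 728,160,000 = 20.7372 g/kg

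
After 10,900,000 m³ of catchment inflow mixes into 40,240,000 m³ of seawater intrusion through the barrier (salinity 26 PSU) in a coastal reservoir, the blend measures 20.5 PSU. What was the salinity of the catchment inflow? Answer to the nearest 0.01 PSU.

0.20 PSU

Salt balance: 40,240,000×26 + 10,900,000×S = 51,140,000×20.5
1,046,240,000 + 10,900,000·S = 1,048,370,000
S = (1,048,370,000 − 1,046,240,000) / 10,900,000 = 0.1954 PSU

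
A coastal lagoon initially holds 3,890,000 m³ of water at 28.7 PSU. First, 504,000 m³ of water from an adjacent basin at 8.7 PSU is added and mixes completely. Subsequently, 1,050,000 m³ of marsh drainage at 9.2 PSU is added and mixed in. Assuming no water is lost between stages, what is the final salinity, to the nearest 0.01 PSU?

23.09 PSU

By conservation of dissolved salt,
Initial salt = 3,890,000×28.7 = 111,643,000
After stage 1: salt = 111,643,000 + 504,000×8.7 = 116,027,800; volume = 4,394,000 m³; S = 26.406 PSU
After stage 2: salt = 116,027,800 + 1,050,000×9.2 = 125,687,800; volume = 5,444,000 m³
S = 125,687,800 / 5,444,000 = 23.0874 PSU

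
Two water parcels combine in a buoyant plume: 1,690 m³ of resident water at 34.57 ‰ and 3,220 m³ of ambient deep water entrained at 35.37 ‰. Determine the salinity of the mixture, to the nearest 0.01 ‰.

35.09 ‰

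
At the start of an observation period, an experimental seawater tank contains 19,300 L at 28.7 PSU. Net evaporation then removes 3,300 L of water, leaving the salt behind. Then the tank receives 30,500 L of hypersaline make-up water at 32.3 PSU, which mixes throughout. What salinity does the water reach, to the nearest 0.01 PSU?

33.10 PSU

After evaporation: salt = 19,300×28.7 = 553,910; volume = 19,300 − 3,300 = 16,000 L
After mixing: salt = 553,910 + 30,500×32.3 = 1,539,060; volume = 16,000 + 30,500 = 46,500 L
S = 1,539,060 / 46,500 = 33.0981 PSU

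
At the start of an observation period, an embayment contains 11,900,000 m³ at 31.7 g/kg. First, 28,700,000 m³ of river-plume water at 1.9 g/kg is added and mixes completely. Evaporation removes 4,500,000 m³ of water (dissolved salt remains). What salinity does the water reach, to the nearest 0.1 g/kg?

After mixing: salt = 11,900,000×31.7 + 28,700,000×1.9 = 431,760,000; volume = 40,600,000 m³
After evaporation: salt unchanged = 431,760,000; volume = 40,600,000 − 4,500,000 = 36,100,000 m³
S = 431,760,000 / 36,100,000 = 11.9601 g/kg

12.0 g/kg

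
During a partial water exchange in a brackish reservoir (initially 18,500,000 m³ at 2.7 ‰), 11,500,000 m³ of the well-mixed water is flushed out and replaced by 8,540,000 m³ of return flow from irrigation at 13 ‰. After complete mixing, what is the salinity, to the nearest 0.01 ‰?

8.36 ‰

Remaining after removal: 7,000,000 m³ at 2.7 ‰ (salt = 18,900,000)
After addition: salt = 18,900,000 + 8,540,000×13 = 129,920,000; volume = 15,540,000 m³
S = 129,920,000 / 15,540,000 = 8.3604 ‰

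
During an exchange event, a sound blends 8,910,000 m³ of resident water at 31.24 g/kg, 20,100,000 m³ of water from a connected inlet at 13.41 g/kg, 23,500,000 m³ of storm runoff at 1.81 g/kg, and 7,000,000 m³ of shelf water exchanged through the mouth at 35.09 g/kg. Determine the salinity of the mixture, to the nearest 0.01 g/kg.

14.05 g/kg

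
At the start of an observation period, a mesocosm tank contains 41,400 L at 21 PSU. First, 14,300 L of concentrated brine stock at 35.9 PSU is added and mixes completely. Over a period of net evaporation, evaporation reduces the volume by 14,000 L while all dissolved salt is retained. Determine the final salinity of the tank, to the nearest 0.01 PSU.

After mixing: salt = 41,400×21 + 14,300×35.9 = 1,382,770; volume = 55,700 L
After evaporation: salt unchanged = 1,382,770; volume = 55,700 − 14,000 = 41,700 L
S = 1,382,770 / 41,700 = 33.16 PSU

33.16 PSU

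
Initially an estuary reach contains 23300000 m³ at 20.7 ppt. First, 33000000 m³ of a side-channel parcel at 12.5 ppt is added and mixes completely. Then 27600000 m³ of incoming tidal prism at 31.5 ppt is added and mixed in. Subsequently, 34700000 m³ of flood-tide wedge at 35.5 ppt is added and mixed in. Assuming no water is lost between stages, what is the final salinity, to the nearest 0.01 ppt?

Weighted by volume,
Initial salt = 23,300,000×20.7 = 482,310,000
After stage 1: salt = 482,310,000 + 33,000,000×12.5 = 894,810,000; volume = 56,300,000 m³; S = 15.894 ppt
After stage 2: salt = 894,810,000 + 27,600,000×31.5 = 1,764,210,000; volume = 83,900,000 m³; S = 21.028 ppt
After stage 3: salt = 1,764,210,000 + 34,700,000×35.5 = 2,996,060,000; volume = 118,600,000 m³
S = 2,996,060,000 / 118,600,000 = 25.2619 ppt

25.26 ppt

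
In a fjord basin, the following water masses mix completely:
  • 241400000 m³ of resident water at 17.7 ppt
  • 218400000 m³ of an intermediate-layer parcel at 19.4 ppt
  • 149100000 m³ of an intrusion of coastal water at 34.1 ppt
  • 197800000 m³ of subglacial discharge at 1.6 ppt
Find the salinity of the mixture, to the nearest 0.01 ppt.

Salt balance:
salt = 241,400,000×17.7 + 218,400,000×19.4 + 149,100,000×34.1 + 197,800,000×1.6 = 4,272,780,000 + 4,236,960,000 + 5,084,310,000 + 316,480,000 = 13,910,530,000
volume = 241,400,000 + 218,400,000 + 149,100,000 + 197,800,000 = 806,700,000 m³
S = 13,910,530,000 / 806,700,000 = 17.2437 ppt

17.24 ppt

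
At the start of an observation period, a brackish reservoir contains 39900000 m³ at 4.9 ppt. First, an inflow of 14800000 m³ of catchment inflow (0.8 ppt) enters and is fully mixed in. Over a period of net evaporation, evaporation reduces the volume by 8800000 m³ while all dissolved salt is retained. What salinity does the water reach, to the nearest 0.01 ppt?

After mixing: salt = 39,900,000×4.9 + 14,800,000×0.8 = 207,350,000; volume = 54,700,000 m³
After evaporation: salt unchanged = 207,350,000; volume = 54,700,000 − 8,800,000 = 45,900,000 m³
S = 207,350,000 / 45,900,000 = 4.5174 ppt

4.52 ppt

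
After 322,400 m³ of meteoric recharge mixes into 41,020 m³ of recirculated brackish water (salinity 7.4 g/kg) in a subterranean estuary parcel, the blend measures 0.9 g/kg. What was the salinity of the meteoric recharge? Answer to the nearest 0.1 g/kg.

0.1 g/kg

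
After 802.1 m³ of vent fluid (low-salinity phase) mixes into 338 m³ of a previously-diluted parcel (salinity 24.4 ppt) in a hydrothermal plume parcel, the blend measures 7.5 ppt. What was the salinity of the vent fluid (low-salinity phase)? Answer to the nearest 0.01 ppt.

Salt balance: 338×24.4 + 802.1×S = 1,140.1×7.5
8,247.2 + 802.1·S = 8,550.75
S = (8,550.75 − 8,247.2) / 802.1 = 0.3784 ppt

0.38 ppt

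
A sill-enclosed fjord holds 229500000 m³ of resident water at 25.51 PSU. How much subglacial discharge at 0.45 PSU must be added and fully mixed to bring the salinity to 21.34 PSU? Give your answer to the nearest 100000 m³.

45800000 m³

Salt balance: 229,500,000×25.51 + V×0.45 = (229,500,000+V)×21.34
5,854,545,000 + 0.45V = 4,897,530,000 + 21.34V
957,015,000 = 20.89V
V = 45,812,111.06 m³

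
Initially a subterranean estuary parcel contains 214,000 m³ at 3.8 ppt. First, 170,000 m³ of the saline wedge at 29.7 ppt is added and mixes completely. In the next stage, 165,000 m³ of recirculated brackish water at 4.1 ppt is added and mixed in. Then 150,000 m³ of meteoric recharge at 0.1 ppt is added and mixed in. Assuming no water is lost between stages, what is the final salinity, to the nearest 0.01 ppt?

9.38 ppt

Salt balance:
Initial salt = 214,000×3.8 = 813,200
After stage 1: salt = 813,200 + 170,000×29.7 = 5,862,200; volume = 384,000 m³; S = 15.266 ppt
After stage 2: salt = 5,862,200 + 165,000×4.1 = 6,538,700; volume = 549,000 m³; S = 11.91 ppt
After stage 3: salt = 6,538,700 + 150,000×0.1 = 6,553,700; volume = 699,000 m³
S = 6,553,700 / 699,000 = 9.3758 ppt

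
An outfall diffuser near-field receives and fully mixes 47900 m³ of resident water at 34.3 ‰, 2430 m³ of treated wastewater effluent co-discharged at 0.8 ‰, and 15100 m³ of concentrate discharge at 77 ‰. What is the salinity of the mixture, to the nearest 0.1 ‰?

By conservation of dissolved salt,
salt = 47,900×34.3 + 2,430×0.8 + 15,100×77 = 1,642,970 + 1,944 + 1,162,700 = 2,807,614
volume = 47,900 + 2,430 + 15,100 = 65,430 m³
S = 2,807,614 / 65,430 = 42.91 ‰

42.9 ‰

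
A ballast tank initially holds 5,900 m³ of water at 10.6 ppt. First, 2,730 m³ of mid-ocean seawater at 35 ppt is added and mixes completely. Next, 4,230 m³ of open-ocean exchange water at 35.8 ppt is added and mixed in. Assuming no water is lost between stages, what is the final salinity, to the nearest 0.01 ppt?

24.07 ppt

Total salt / total volume:
Initial salt = 5,900×10.6 = 62,540
After stage 1: salt = 62,540 + 2,730×35 = 158,090; volume = 8,630 m³; S = 18.319 ppt
After stage 2: salt = 158,090 + 4,230×35.8 = 309,524; volume = 12,860 m³
S = 309,524 / 12,860 = 24.0687 ppt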